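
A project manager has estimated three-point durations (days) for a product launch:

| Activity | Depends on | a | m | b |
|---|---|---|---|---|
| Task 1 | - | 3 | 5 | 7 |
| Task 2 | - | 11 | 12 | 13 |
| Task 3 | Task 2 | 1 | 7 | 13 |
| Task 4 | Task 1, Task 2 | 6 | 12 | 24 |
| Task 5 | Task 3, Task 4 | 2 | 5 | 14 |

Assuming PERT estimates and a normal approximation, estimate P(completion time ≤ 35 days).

0.865

te_Task 1 = (3 + 4·5 + 7)/6 = 30/6 = 5; σ²_Task 1 = ((7−3)/6)² = 0.444
te_Task 2 = (11 + 4·12 + 13)/6 = 72/6 = 12; σ²_Task 2 = ((13−11)/6)² = 0.111
te_Task 3 = (1 + 4·7 + 13)/6 = 42/6 = 7; σ²_Task 3 = ((13−1)/6)² = 4.000
te_Task 4 = (6 + 4·12 + 24)/6 = 78/6 = 13; σ²_Task 4 = ((24−6)/6)² = 9.000
te_Task 5 = (2 + 4·5 + 14)/6 = 36/6 = 6; σ²_Task 5 = ((14−2)/6)² = 4.000

Forward pass:
ES_Task 1 = 0; EF_Task 1 = 5
ES_Task 2 = 0; EF_Task 2 = 12
ES_Task 3 = 12; EF_Task 3 = 12+7 = 19
ES_Task 4 = max(EF_Task 1=5, EF_Task 2=12) = 12; EF_Task 4 = 12+13 = 25
ES_Task 5 = max(EF_Task 3=19, EF_Task 4=25) = 25; EF_Task 5 = 25+6 = 31
Expected project duration μ = 31 days. Critical path: Task 2 → Task 4 → Task 5.

Variance along critical path = 0.111 + 9.000 + 4.000 = 13.111; σ = √13.111 = 3.621 days.
Z = (35 − 31) / 3.621 = 1.105
P(T ≤ 35) = Φ(1.105) ≈ 0.865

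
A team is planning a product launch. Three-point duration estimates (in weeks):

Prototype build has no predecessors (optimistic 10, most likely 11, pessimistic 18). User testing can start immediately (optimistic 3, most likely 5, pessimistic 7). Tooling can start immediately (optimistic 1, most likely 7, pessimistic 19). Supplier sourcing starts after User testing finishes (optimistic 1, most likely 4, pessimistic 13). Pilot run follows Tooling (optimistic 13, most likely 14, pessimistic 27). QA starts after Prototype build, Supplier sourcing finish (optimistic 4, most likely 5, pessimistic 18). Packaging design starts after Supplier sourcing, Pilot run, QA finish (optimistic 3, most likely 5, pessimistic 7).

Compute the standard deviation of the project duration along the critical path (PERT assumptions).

3.86 weeks

te_Prototype build = (10 + 4·11 + 18)/6 = 72/6 = 12; σ²_Prototype build = ((18−10)/6)² = 1.778
te_User testing = (3 + 4·5 + 7)/6 = 30/6 = 5; σ²_User testing = ((7−3)/6)² = 0.444
te_Tooling = (1 + 4·7 + 19)/6 = 48/6 = 8; σ²_Tooling = ((19−1)/6)² = 9.000
te_Supplier sourcing = (1 + 4·4 + 13)/6 = 30/6 = 5; σ²_Supplier sourcing = ((13−1)/6)² = 4.000
te_Pilot run = (13 + 4·14 + 27)/6 = 96/6 = 16; σ²_Pilot run = ((27−13)/6)² = 5.444
te_QA = (4 + 4·5 + 18)/6 = 42/6 = 7; σ²_QA = ((18−4)/6)² = 5.444
te_Packaging design = (3 + 4·5 + 7)/6 = 30/6 = 5; σ²_Packaging design = ((7−3)/6)² = 0.444

Forward pass:
ES_Prototype build = 0; EF_Prototype build = 12
ES_User testing = 0; EF_User testing = 5
ES_Tooling = 0; EF_Tooling = 8
ES_Supplier sourcing = 5; EF_Supplier sourcing = 5+5 = 10
ES_Pilot run = 8; EF_Pilot run = 8+16 = 24
ES_QA = max(EF_Prototype build=12, EF_Supplier sourcing=10) = 12; EF_QA = 12+7 = 19
ES_Packaging design = max(EF_Supplier sourcing=10, EF_Pilot run=24, EF_QA=19) = 24; EF_Packaging design = 24+5 = 29
Expected project duration μ = 29 weeks. Critical path: Tooling → Pilot run → Packaging design.

Variance along critical path = 9.000 + 5.444 + 0.444 = 14.889
σ = √14.889 = 3.859 weeks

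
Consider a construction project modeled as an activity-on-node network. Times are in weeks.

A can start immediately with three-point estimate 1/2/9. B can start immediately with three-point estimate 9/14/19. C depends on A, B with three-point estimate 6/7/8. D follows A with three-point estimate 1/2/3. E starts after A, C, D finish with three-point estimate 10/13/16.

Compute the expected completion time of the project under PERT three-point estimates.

te_A = (1 + 4·2 + 9)/6 = 18/6 = 3
te_B = (9 + 4·14 + 19)/6 = 84/6 = 14
te_C = (6 + 4·7 + 8)/6 = 42/6 = 7
te_D = (1 + 4·2 + 3)/6 = 12/6 = 2
te_E = (10 + 4·13 + 16)/6 = 78/6 = 13

Forward pass:
ES_A = 0; EF_A = 3
ES_B = 0; EF_B = 14
ES_C = max(EF_A=3, EF_B=14) = 14; EF_C = 14+7 = 21
ES_D = 3; EF_D = 3+2 = 5
ES_E = max(EF_A=3, EF_C=21, EF_D=5) = 21; EF_E = 21+13 = 34
Expected project duration μ = 34 weeks. Critical path: B → C → E.

34 weeks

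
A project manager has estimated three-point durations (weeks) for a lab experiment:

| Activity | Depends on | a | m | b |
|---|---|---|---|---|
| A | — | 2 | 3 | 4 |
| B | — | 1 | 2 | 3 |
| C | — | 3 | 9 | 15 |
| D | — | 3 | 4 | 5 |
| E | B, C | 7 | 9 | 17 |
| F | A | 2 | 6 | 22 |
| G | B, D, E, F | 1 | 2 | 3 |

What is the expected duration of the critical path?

te_A = (2 + 4·3 + 4)/6 = 18/6 = 3
te_B = (1 + 4·2 + 3)/6 = 12/6 = 2
te_C = (3 + 4·9 + 15)/6 = 54/6 = 9
te_D = (3 + 4·4 + 5)/6 = 24/6 = 4
te_E = (7 + 4·9 + 17)/6 = 60/6 = 10
te_F = (2 + 4·6 + 22)/6 = 48/6 = 8
te_G = (1 + 4·2 + 3)/6 = 12/6 = 2

Forward pass:
ES_A = 0; EF_A = 3
ES_B = 0; EF_B = 2
ES_C = 0; EF_C = 9
ES_D = 0; EF_D = 4
ES_E = max(EF_B=2, EF_C=9) = 9; EF_E = 9+10 = 19
ES_F = 3; EF_F = 3+8 = 11
ES_G = max(EF_B=2, EF_D=4, EF_E=19, EF_F=11) = 19; EF_G = 19+2 = 21
Expected project duration μ = 21 weeks. Critical path: C → E → G.

21 weeks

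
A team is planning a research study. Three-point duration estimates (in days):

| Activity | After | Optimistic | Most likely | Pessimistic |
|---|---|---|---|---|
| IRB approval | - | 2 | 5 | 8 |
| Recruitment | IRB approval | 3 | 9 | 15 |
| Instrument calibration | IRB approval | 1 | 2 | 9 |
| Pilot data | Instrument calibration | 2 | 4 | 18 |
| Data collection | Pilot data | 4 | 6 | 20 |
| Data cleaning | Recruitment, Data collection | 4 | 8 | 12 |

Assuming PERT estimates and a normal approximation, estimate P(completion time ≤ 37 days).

te_IRB approval = (2 + 4·5 + 8)/6 = 30/6 = 5; σ²_IRB approval = ((8−2)/6)² = 1.000
te_Recruitment = (3 + 4·9 + 15)/6 = 54/6 = 9; σ²_Recruitment = ((15−3)/6)² = 4.000
te_Instrument calibration = (1 + 4·2 + 9)/6 = 18/6 = 3; σ²_Instrument calibration = ((9−1)/6)² = 1.778
te_Pilot data = (2 + 4·4 + 18)/6 = 36/6 = 6; σ²_Pilot data = ((18−2)/6)² = 7.111
te_Data collection = (4 + 4·6 + 20)/6 = 48/6 = 8; σ²_Data collection = ((20−4)/6)² = 7.111
te_Data cleaning = (4 + 4·8 + 12)/6 = 48/6 = 8; σ²_Data cleaning = ((12−4)/6)² = 1.778

Forward pass:
ES_IRB approval = 0; EF_IRB approval = 5
ES_Recruitment = 5; EF_Recruitment = 5+9 = 14
ES_Instrument calibration = 5; EF_Instrument calibration = 5+3 = 8
ES_Pilot data = 8; EF_Pilot data = 8+6 = 14
ES_Data collection = 14; EF_Data collection = 14+8 = 22
ES_Data cleaning = max(EF_Recruitment=14, EF_Data collection=22) = 22; EF_Data cleaning = 22+8 = 30
Expected project duration μ = 30 days. Critical path: IRB approval → Instrument calibration → Pilot data → Data collection → Data cleaning.

Variance along critical path = 1.000 + 1.778 + 7.111 + 7.111 + 1.778 = 18.778; σ = √18.778 = 4.333 days.
Z = (37 − 30) / 4.333 = 1.615
P(T ≤ 37) = Φ(1.615) ≈ 0.947

0.947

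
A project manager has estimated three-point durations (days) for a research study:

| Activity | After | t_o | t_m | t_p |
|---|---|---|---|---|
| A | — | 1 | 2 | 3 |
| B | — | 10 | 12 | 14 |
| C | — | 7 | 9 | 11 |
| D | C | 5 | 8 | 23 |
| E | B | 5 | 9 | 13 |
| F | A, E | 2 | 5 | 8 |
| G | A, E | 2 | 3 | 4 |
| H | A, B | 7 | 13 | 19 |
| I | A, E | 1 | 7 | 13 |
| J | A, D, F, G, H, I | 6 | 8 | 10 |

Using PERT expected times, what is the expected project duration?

36 days

te_A = (1 + 4·2 + 3)/6 = 12/6 = 2
te_B = (10 + 4·12 + 14)/6 = 72/6 = 12
te_C = (7 + 4·9 + 11)/6 = 54/6 = 9
te_D = (5 + 4·8 + 23)/6 = 60/6 = 10
te_E = (5 + 4·9 + 13)/6 = 54/6 = 9
te_F = (2 + 4·5 + 8)/6 = 30/6 = 5
te_G = (2 + 4·3 + 4)/6 = 18/6 = 3
te_H = (7 + 4·13 + 19)/6 = 78/6 = 13
te_I = (1 + 4·7 + 13)/6 = 42/6 = 7
te_J = (6 + 4·8 + 10)/6 = 48/6 = 8

Forward pass:
ES_A = 0; EF_A = 2
ES_B = 0; EF_B = 12
ES_C = 0; EF_C = 9
ES_D = 9; EF_D = 9+10 = 19
ES_E = 12; EF_E = 12+9 = 21
ES_F = max(EF_A=2, EF_E=21) = 21; EF_F = 21+5 = 26
ES_G = max(EF_A=2, EF_E=21) = 21; EF_G = 21+3 = 24
ES_H = max(EF_A=2, EF_B=12) = 12; EF_H = 12+13 = 25
ES_I = max(EF_A=2, EF_E=21) = 21; EF_I = 21+7 = 28
ES_J = max(EF_A=2, EF_D=19, EF_F=26, EF_G=24, EF_H=25, EF_I=28) = 28; EF_J = 28+8 = 36
Expected project duration μ = 36 days. Critical path: B → E → I → J.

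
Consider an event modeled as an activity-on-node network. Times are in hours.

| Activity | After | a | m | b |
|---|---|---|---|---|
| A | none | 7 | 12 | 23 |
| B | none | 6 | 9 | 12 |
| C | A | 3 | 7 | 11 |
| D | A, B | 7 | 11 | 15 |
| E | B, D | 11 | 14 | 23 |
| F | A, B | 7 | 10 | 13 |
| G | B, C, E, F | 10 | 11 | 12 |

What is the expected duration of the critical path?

50 hours

te_A = (7 + 4·12 + 23)/6 = 78/6 = 13
te_B = (6 + 4·9 + 12)/6 = 54/6 = 9
te_C = (3 + 4·7 + 11)/6 = 42/6 = 7
te_D = (7 + 4·11 + 15)/6 = 66/6 = 11
te_E = (11 + 4·14 + 23)/6 = 90/6 = 15
te_F = (7 + 4·10 + 13)/6 = 60/6 = 10
te_G = (10 + 4·11 + 12)/6 = 66/6 = 11

Forward pass:
ES_A = 0; EF_A = 13
ES_B = 0; EF_B = 9
ES_C = 13; EF_C = 13+7 = 20
ES_D = max(EF_A=13, EF_B=9) = 13; EF_D = 13+11 = 24
ES_E = max(EF_B=9, EF_D=24) = 24; EF_E = 24+15 = 39
ES_F = max(EF_A=13, EF_B=9) = 13; EF_F = 13+10 = 23
ES_G = max(EF_B=9, EF_C=20, EF_E=39, EF_F=23) = 39; EF_G = 39+11 = 50
Expected project duration μ = 50 hours. Critical path: A → D → E → G.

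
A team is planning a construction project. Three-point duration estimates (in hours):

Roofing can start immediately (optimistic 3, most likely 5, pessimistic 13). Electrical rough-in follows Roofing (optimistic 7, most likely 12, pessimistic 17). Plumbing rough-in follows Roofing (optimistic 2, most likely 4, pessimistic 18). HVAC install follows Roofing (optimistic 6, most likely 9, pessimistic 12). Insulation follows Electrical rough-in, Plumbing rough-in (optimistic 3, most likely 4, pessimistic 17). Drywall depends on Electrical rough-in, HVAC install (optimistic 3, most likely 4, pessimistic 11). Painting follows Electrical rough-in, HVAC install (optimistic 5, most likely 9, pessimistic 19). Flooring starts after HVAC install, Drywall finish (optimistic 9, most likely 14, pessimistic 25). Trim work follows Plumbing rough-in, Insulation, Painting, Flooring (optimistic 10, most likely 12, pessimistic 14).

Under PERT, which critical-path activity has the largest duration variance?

te_Roofing = (3 + 4·5 + 13)/6 = 36/6 = 6; σ²_Roofing = ((13−3)/6)² = 2.778
te_Electrical rough-in = (7 + 4·12 + 17)/6 = 72/6 = 12; σ²_Electrical rough-in = ((17−7)/6)² = 2.778
te_Plumbing rough-in = (2 + 4·4 + 18)/6 = 36/6 = 6; σ²_Plumbing rough-in = ((18−2)/6)² = 7.111
te_HVAC install = (6 + 4·9 + 12)/6 = 54/6 = 9; σ²_HVAC install = ((12−6)/6)² = 1.000
te_Insulation = (3 + 4·4 + 17)/6 = 36/6 = 6; σ²_Insulation = ((17−3)/6)² = 5.444
te_Drywall = (3 + 4·4 + 11)/6 = 30/6 = 5; σ²_Drywall = ((11−3)/6)² = 1.778
te_Painting = (5 + 4·9 + 19)/6 = 60/6 = 10; σ²_Painting = ((19−5)/6)² = 5.444
te_Flooring = (9 + 4·14 + 25)/6 = 90/6 = 15; σ²_Flooring = ((25−9)/6)² = 7.111
te_Trim work = (10 + 4·12 + 14)/6 = 72/6 = 12; σ²_Trim work = ((14−10)/6)² = 0.444

Forward pass:
ES_Roofing = 0; EF_Roofing = 6
ES_Electrical rough-in = 6; EF_Electrical rough-in = 6+12 = 18
ES_Plumbing rough-in = 6; EF_Plumbing rough-in = 6+6 = 12
ES_HVAC install = 6; EF_HVAC install = 6+9 = 15
ES_Insulation = max(EF_Electrical rough-in=18, EF_Plumbing rough-in=12) = 18; EF_Insulation = 18+6 = 24
ES_Drywall = max(EF_Electrical rough-in=18, EF_HVAC install=15) = 18; EF_Drywall = 18+5 = 23
ES_Painting = max(EF_Electrical rough-in=18, EF_HVAC install=15) = 18; EF_Painting = 18+10 = 28
ES_Flooring = max(EF_HVAC install=15, EF_Drywall=23) = 23; EF_Flooring = 23+15 = 38
ES_Trim work = max(EF_Plumbing rough-in=12, EF_Insulation=24, EF_Painting=28, EF_Flooring=38) = 38; EF_Trim work = 38+12 = 50
Expected project duration μ = 50 hours. Critical path: Roofing → Electrical rough-in → Drywall → Flooring → Trim work.

Variances on critical path: σ²_Roofing=2.778, σ²_Electrical rough-in=2.778, σ²_Drywall=1.778, σ²_Flooring=7.111, σ²_Trim work=0.444.
Largest is σ²_Flooring = 7.111.

Flooring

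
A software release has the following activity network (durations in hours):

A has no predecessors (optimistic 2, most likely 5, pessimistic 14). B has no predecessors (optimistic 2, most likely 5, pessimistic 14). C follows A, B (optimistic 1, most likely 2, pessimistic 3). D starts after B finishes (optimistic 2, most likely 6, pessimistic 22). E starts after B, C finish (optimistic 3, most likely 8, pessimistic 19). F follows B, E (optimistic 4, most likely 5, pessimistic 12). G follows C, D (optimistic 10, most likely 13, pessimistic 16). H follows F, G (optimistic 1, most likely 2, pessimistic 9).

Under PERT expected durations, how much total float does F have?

4 hours

te_A = (2 + 4·5 + 14)/6 = 36/6 = 6
te_B = (2 + 4·5 + 14)/6 = 36/6 = 6
te_C = (1 + 4·2 + 3)/6 = 12/6 = 2
te_D = (2 + 4·6 + 22)/6 = 48/6 = 8
te_E = (3 + 4·8 + 19)/6 = 54/6 = 9
te_F = (4 + 4·5 + 12)/6 = 36/6 = 6
te_G = (10 + 4·13 + 16)/6 = 78/6 = 13
te_H = (1 + 4·2 + 9)/6 = 18/6 = 3

Forward pass:
ES_A = 0; EF_A = 6
ES_B = 0; EF_B = 6
ES_C = max(EF_A=6, EF_B=6) = 6; EF_C = 6+2 = 8
ES_D = 6; EF_D = 6+8 = 14
ES_E = max(EF_B=6, EF_C=8) = 8; EF_E = 8+9 = 17
ES_F = max(EF_B=6, EF_E=17) = 17; EF_F = 17+6 = 23
ES_G = max(EF_C=8, EF_D=14) = 14; EF_G = 14+13 = 27
ES_H = max(EF_F=23, EF_G=27) = 27; EF_H = 27+3 = 30
Expected project duration μ = 30 hours. Critical path: B → D → G → H.

Backward pass:
LF_H = 30; LS_H = 30−3 = 27
LF_G = LS_H = 27; LS_G = 27−13 = 14
LF_F = LS_H = 27; LS_F = 27−6 = 21
LF_E = LS_F = 21; LS_E = 21−9 = 12
LF_D = LS_G = 14; LS_D = 14−8 = 6
LF_C = min(LS_E=12, LS_G=14) = 12; LS_C = 12−2 = 10
LF_B = min(LS_C=10, LS_D=6, LS_E=12, LS_F=21) = 6; LS_B = 6−6 = 0
LF_A = LS_C = 10; LS_A = 10−6 = 4
Slack_F = LS_F − ES_F = 21 − 17 = 4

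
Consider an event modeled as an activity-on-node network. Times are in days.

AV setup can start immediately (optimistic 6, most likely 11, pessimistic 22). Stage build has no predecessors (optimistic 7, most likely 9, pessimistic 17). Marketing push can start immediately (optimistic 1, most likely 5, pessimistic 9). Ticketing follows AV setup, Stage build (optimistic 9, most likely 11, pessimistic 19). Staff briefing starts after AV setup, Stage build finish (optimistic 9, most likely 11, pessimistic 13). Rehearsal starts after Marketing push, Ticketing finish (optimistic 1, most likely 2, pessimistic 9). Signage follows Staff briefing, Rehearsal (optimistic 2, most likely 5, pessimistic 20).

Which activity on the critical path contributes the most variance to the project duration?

te_AV setup = (6 + 4·11 + 22)/6 = 72/6 = 12; σ²_AV setup = ((22−6)/6)² = 7.111
te_Stage build = (7 + 4·9 + 17)/6 = 60/6 = 10; σ²_Stage build = ((17−7)/6)² = 2.778
te_Marketing push = (1 + 4·5 + 9)/6 = 30/6 = 5; σ²_Marketing push = ((9−1)/6)² = 1.778
te_Ticketing = (9 + 4·11 + 19)/6 = 72/6 = 12; σ²_Ticketing = ((19−9)/6)² = 2.778
te_Staff briefing = (9 + 4·11 + 13)/6 = 66/6 = 11; σ²_Staff briefing = ((13−9)/6)² = 0.444
te_Rehearsal = (1 + 4·2 + 9)/6 = 18/6 = 3; σ²_Rehearsal = ((9−1)/6)² = 1.778
te_Signage = (2 + 4·5 + 20)/6 = 42/6 = 7; σ²_Signage = ((20−2)/6)² = 9.000

Forward pass:
ES_AV setup = 0; EF_AV setup = 12
ES_Stage build = 0; EF_Stage build = 10
ES_Marketing push = 0; EF_Marketing push = 5
ES_Ticketing = max(EF_AV setup=12, EF_Stage build=10) = 12; EF_Ticketing = 12+12 = 24
ES_Staff briefing = max(EF_AV setup=12, EF_Stage build=10) = 12; EF_Staff briefing = 12+11 = 23
ES_Rehearsal = max(EF_Marketing push=5, EF_Ticketing=24) = 24; EF_Rehearsal = 24+3 = 27
ES_Signage = max(EF_Staff briefing=23, EF_Rehearsal=27) = 27; EF_Signage = 27+7 = 34
Expected project duration μ = 34 days. Critical path: AV setup → Ticketing → Rehearsal → Signage.

Variances on critical path: σ²_AV setup=7.111, σ²_Ticketing=2.778, σ²_Rehearsal=1.778, σ²_Signage=9.000.
Largest is σ²_Signage = 9.000.

Signage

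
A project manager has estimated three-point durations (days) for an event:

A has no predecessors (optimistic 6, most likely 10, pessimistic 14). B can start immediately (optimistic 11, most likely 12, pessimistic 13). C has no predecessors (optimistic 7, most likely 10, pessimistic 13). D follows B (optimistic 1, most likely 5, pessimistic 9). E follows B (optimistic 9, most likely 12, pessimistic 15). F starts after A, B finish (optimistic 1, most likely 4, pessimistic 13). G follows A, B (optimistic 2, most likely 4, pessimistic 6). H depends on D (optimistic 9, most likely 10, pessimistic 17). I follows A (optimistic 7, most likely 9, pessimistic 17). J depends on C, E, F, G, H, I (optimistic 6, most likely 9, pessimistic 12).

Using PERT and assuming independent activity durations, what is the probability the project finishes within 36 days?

te_A = (6 + 4·10 + 14)/6 = 60/6 = 10; σ²_A = ((14−6)/6)² = 1.778
te_B = (11 + 4·12 + 13)/6 = 72/6 = 12; σ²_B = ((13−11)/6)² = 0.111
te_C = (7 + 4·10 + 13)/6 = 60/6 = 10; σ²_C = ((13−7)/6)² = 1.000
te_D = (1 + 4·5 + 9)/6 = 30/6 = 5; σ²_D = ((9−1)/6)² = 1.778
te_E = (9 + 4·12 + 15)/6 = 72/6 = 12; σ²_E = ((15−9)/6)² = 1.000
te_F = (1 + 4·4 + 13)/6 = 30/6 = 5; σ²_F = ((13−1)/6)² = 4.000
te_G = (2 + 4·4 + 6)/6 = 24/6 = 4; σ²_G = ((6−2)/6)² = 0.444
te_H = (9 + 4·10 + 17)/6 = 66/6 = 11; σ²_H = ((17−9)/6)² = 1.778
te_I = (7 + 4·9 + 17)/6 = 60/6 = 10; σ²_I = ((17−7)/6)² = 2.778
te_J = (6 + 4·9 + 12)/6 = 54/6 = 9; σ²_J = ((12−6)/6)² = 1.000

Forward pass:
ES_A = 0; EF_A = 10
ES_B = 0; EF_B = 12
ES_C = 0; EF_C = 10
ES_D = 12; EF_D = 12+5 = 17
ES_E = 12; EF_E = 12+12 = 24
ES_F = max(EF_A=10, EF_B=12) = 12; EF_F = 12+5 = 17
ES_G = max(EF_A=10, EF_B=12) = 12; EF_G = 12+4 = 16
ES_H = 17; EF_H = 17+11 = 28
ES_I = 10; EF_I = 10+10 = 20
ES_J = max(EF_C=10, EF_E=24, EF_F=17, EF_G=16, EF_H=28, EF_I=20) = 28; EF_J = 28+9 = 37
Expected project duration μ = 37 days. Critical path: B → D → H → J.

Variance along critical path = 0.111 + 1.778 + 1.778 + 1.000 = 4.667; σ = √4.667 = 2.160 days.
Z = (36 − 37) / 2.160 = -0.463
P(T ≤ 36) = Φ(-0.463) ≈ 0.322

0.322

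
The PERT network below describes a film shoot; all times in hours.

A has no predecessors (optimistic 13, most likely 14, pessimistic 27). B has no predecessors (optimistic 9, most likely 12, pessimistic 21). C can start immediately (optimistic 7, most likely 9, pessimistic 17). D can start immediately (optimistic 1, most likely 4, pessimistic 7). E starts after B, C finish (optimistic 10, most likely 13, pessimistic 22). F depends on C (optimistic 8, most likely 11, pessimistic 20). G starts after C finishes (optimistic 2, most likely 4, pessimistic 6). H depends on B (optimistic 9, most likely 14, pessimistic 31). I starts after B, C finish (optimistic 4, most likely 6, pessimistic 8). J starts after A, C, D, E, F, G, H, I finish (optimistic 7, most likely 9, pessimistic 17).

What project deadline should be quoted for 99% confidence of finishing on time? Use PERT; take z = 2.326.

49.5 hours

te_A = (13 + 4·14 + 27)/6 = 96/6 = 16; σ²_A = ((27−13)/6)² = 5.444
te_B = (9 + 4·12 + 21)/6 = 78/6 = 13; σ²_B = ((21−9)/6)² = 4.000
te_C = (7 + 4·9 + 17)/6 = 60/6 = 10; σ²_C = ((17−7)/6)² = 2.778
te_D = (1 + 4·4 + 7)/6 = 24/6 = 4; σ²_D = ((7−1)/6)² = 1.000
te_E = (10 + 4·13 + 22)/6 = 84/6 = 14; σ²_E = ((22−10)/6)² = 4.000
te_F = (8 + 4·11 + 20)/6 = 72/6 = 12; σ²_F = ((20−8)/6)² = 4.000
te_G = (2 + 4·4 + 6)/6 = 24/6 = 4; σ²_G = ((6−2)/6)² = 0.444
te_H = (9 + 4·14 + 31)/6 = 96/6 = 16; σ²_H = ((31−9)/6)² = 13.444
te_I = (4 + 4·6 + 8)/6 = 36/6 = 6; σ²_I = ((8−4)/6)² = 0.444
te_J = (7 + 4·9 + 17)/6 = 60/6 = 10; σ²_J = ((17−7)/6)² = 2.778

Forward pass:
ES_A = 0; EF_A = 16
ES_B = 0; EF_B = 13
ES_C = 0; EF_C = 10
ES_D = 0; EF_D = 4
ES_E = max(EF_B=13, EF_C=10) = 13; EF_E = 13+14 = 27
ES_F = 10; EF_F = 10+12 = 22
ES_G = 10; EF_G = 10+4 = 14
ES_H = 13; EF_H = 13+16 = 29
ES_I = max(EF_B=13, EF_C=10) = 13; EF_I = 13+6 = 19
ES_J = max(EF_A=16, EF_C=10, EF_D=4, EF_E=27, EF_F=22, EF_G=14, EF_H=29, EF_I=19) = 29; EF_J = 29+10 = 39
Expected project duration μ = 39 hours. Critical path: B → H → J.

Variance along critical path = 4.000 + 13.444 + 2.778 = 20.222; σ = 4.497 hours.
D = μ + z·σ = 39 + 2.326·4.497 = 49.5 hours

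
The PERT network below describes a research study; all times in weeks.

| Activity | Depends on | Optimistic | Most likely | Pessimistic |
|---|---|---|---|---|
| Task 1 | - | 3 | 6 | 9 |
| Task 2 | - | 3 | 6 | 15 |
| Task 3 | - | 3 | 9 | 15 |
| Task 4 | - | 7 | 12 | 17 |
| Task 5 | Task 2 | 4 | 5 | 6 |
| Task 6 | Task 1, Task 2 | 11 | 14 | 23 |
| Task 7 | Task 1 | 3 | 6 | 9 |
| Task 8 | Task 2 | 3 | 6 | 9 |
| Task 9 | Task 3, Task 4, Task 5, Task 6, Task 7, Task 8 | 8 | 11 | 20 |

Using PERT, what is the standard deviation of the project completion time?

3.46 weeks

te_Task 1 = (3 + 4·6 + 9)/6 = 36/6 = 6; σ²_Task 1 = ((9−3)/6)² = 1.000
te_Task 2 = (3 + 4·6 + 15)/6 = 42/6 = 7; σ²_Task 2 = ((15−3)/6)² = 4.000
te_Task 3 = (3 + 4·9 + 15)/6 = 54/6 = 9; σ²_Task 3 = ((15−3)/6)² = 4.000
te_Task 4 = (7 + 4·12 + 17)/6 = 72/6 = 12; σ²_Task 4 = ((17−7)/6)² = 2.778
te_Task 5 = (4 + 4·5 + 6)/6 = 30/6 = 5; σ²_Task 5 = ((6−4)/6)² = 0.111
te_Task 6 = (11 + 4·14 + 23)/6 = 90/6 = 15; σ²_Task 6 = ((23−11)/6)² = 4.000
te_Task 7 = (3 + 4·6 + 9)/6 = 36/6 = 6; σ²_Task 7 = ((9−3)/6)² = 1.000
te_Task 8 = (3 + 4·6 + 9)/6 = 36/6 = 6; σ²_Task 8 = ((9−3)/6)² = 1.000
te_Task 9 = (8 + 4·11 + 20)/6 = 72/6 = 12; σ²_Task 9 = ((20−8)/6)² = 4.000

Forward pass:
ES_Task 1 = 0; EF_Task 1 = 6
ES_Task 2 = 0; EF_Task 2 = 7
ES_Task 3 = 0; EF_Task 3 = 9
ES_Task 4 = 0; EF_Task 4 = 12
ES_Task 5 = 7; EF_Task 5 = 7+5 = 12
ES_Task 6 = max(EF_Task 1=6, EF_Task 2=7) = 7; EF_Task 6 = 7+15 = 22
ES_Task 7 = 6; EF_Task 7 = 6+6 = 12
ES_Task 8 = 7; EF_Task 8 = 7+6 = 13
ES_Task 9 = max(EF_Task 3=9, EF_Task 4=12, EF_Task 5=12, EF_Task 6=22, EF_Task 7=12, EF_Task 8=13) = 22; EF_Task 9 = 22+12 = 34
Expected project duration μ = 34 weeks. Critical path: Task 2 → Task 6 → Task 9.

Variance along critical path = 4.000 + 4.000 + 4.000 = 12.000
σ = √12.000 = 3.464 weeks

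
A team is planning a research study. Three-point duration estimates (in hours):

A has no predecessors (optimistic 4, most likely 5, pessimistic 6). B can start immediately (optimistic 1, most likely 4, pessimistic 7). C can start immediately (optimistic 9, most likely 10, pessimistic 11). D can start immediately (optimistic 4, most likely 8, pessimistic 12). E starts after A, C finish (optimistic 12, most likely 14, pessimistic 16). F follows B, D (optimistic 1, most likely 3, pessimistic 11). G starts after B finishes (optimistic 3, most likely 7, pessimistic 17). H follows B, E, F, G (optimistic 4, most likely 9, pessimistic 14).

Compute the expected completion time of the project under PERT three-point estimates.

te_A = (4 + 4·5 + 6)/6 = 30/6 = 5
te_B = (1 + 4·4 + 7)/6 = 24/6 = 4
te_C = (9 + 4·10 + 11)/6 = 60/6 = 10
te_D = (4 + 4·8 + 12)/6 = 48/6 = 8
te_E = (12 + 4·14 + 16)/6 = 84/6 = 14
te_F = (1 + 4·3 + 11)/6 = 24/6 = 4
te_G = (3 + 4·7 + 17)/6 = 48/6 = 8
te_H = (4 + 4·9 + 14)/6 = 54/6 = 9

Forward pass:
ES_A = 0; EF_A = 5
ES_B = 0; EF_B = 4
ES_C = 0; EF_C = 10
ES_D = 0; EF_D = 8
ES_E = max(EF_A=5, EF_C=10) = 10; EF_E = 10+14 = 24
ES_F = max(EF_B=4, EF_D=8) = 8; EF_F = 8+4 = 12
ES_G = 4; EF_G = 4+8 = 12
ES_H = max(EF_B=4, EF_E=24, EF_F=12, EF_G=12) = 24; EF_H = 24+9 = 33
Expected project duration μ = 33 hours. Critical path: C → E → H.

33 hours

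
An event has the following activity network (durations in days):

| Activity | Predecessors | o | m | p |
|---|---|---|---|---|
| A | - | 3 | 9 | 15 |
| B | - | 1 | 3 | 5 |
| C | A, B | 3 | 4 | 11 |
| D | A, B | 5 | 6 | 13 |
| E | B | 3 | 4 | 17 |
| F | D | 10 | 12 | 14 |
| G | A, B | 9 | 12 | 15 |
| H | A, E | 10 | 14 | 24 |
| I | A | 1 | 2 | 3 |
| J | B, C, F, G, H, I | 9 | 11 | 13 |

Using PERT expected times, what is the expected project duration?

te_A = (3 + 4·9 + 15)/6 = 54/6 = 9
te_B = (1 + 4·3 + 5)/6 = 18/6 = 3
te_C = (3 + 4·4 + 11)/6 = 30/6 = 5
te_D = (5 + 4·6 + 13)/6 = 42/6 = 7
te_E = (3 + 4·4 + 17)/6 = 36/6 = 6
te_F = (10 + 4·12 + 14)/6 = 72/6 = 12
te_G = (9 + 4·12 + 15)/6 = 72/6 = 12
te_H = (10 + 4·14 + 24)/6 = 90/6 = 15
te_I = (1 + 4·2 + 3)/6 = 12/6 = 2
te_J = (9 + 4·11 + 13)/6 = 66/6 = 11

Forward pass:
ES_A = 0; EF_A = 9
ES_B = 0; EF_B = 3
ES_C = max(EF_A=9, EF_B=3) = 9; EF_C = 9+5 = 14
ES_D = max(EF_A=9, EF_B=3) = 9; EF_D = 9+7 = 16
ES_E = 3; EF_E = 3+6 = 9
ES_F = 16; EF_F = 16+12 = 28
ES_G = max(EF_A=9, EF_B=3) = 9; EF_G = 9+12 = 21
ES_H = max(EF_A=9, EF_E=9) = 9; EF_H = 9+15 = 24
ES_I = 9; EF_I = 9+2 = 11
ES_J = max(EF_B=3, EF_C=14, EF_F=28, EF_G=21, EF_H=24, EF_I=11) = 28; EF_J = 28+11 = 39
Expected project duration μ = 39 days. Critical path: A → D → F → J.

39 days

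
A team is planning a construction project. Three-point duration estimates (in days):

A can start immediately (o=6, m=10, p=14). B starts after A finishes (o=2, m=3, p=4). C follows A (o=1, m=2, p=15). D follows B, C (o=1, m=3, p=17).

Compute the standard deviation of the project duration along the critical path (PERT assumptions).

3.79 days

te_A = (6 + 4·10 + 14)/6 = 60/6 = 10; σ²_A = ((14−6)/6)² = 1.778
te_B = (2 + 4·3 + 4)/6 = 18/6 = 3; σ²_B = ((4−2)/6)² = 0.111
te_C = (1 + 4·2 + 15)/6 = 24/6 = 4; σ²_C = ((15−1)/6)² = 5.444
te_D = (1 + 4·3 + 17)/6 = 30/6 = 5; σ²_D = ((17−1)/6)² = 7.111

Forward pass:
ES_A = 0; EF_A = 10
ES_B = 10; EF_B = 10+3 = 13
ES_C = 10; EF_C = 10+4 = 14
ES_D = max(EF_B=13, EF_C=14) = 14; EF_D = 14+5 = 19
Expected project duration μ = 19 days. Critical path: A → C → D.

Variance along critical path = 1.778 + 5.444 + 7.111 = 14.333
σ = √14.333 = 3.786 days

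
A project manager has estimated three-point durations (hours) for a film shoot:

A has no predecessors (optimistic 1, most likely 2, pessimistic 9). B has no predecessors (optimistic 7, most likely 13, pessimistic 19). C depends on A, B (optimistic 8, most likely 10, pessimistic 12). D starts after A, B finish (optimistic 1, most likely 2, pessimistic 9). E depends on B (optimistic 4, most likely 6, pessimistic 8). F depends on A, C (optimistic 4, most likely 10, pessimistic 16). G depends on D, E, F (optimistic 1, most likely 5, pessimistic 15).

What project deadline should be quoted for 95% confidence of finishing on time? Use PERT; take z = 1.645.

45.1 hours

te_A = (1 + 4·2 + 9)/6 = 18/6 = 3; σ²_A = ((9−1)/6)² = 1.778
te_B = (7 + 4·13 + 19)/6 = 78/6 = 13; σ²_B = ((19−7)/6)² = 4.000
te_C = (8 + 4·10 + 12)/6 = 60/6 = 10; σ²_C = ((12−8)/6)² = 0.444
te_D = (1 + 4·2 + 9)/6 = 18/6 = 3; σ²_D = ((9−1)/6)² = 1.778
te_E = (4 + 4·6 + 8)/6 = 36/6 = 6; σ²_E = ((8−4)/6)² = 0.444
te_F = (4 + 4·10 + 16)/6 = 60/6 = 10; σ²_F = ((16−4)/6)² = 4.000
te_G = (1 + 4·5 + 15)/6 = 36/6 = 6; σ²_G = ((15−1)/6)² = 5.444

Forward pass:
ES_A = 0; EF_A = 3
ES_B = 0; EF_B = 13
ES_C = max(EF_A=3, EF_B=13) = 13; EF_C = 13+10 = 23
ES_D = max(EF_A=3, EF_B=13) = 13; EF_D = 13+3 = 16
ES_E = 13; EF_E = 13+6 = 19
ES_F = max(EF_A=3, EF_C=23) = 23; EF_F = 23+10 = 33
ES_G = max(EF_D=16, EF_E=19, EF_F=33) = 33; EF_G = 33+6 = 39
Expected project duration μ = 39 hours. Critical path: B → C → F → G.

Variance along critical path = 4.000 + 0.444 + 4.000 + 5.444 = 13.889; σ = 3.727 hours.
D = μ + z·σ = 39 + 1.645·3.727 = 45.1 hours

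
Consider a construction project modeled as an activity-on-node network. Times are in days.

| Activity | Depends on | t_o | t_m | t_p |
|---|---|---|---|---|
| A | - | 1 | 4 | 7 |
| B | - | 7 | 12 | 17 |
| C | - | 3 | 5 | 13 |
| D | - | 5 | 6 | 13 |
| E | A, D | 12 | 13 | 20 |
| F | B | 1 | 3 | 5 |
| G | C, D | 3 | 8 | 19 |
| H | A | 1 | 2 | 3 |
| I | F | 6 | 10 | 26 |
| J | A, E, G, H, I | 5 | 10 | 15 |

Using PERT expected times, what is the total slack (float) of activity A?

te_A = (1 + 4·4 + 7)/6 = 24/6 = 4
te_B = (7 + 4·12 + 17)/6 = 72/6 = 12
te_C = (3 + 4·5 + 13)/6 = 36/6 = 6
te_D = (5 + 4·6 + 13)/6 = 42/6 = 7
te_E = (12 + 4·13 + 20)/6 = 84/6 = 14
te_F = (1 + 4·3 + 5)/6 = 18/6 = 3
te_G = (3 + 4·8 + 19)/6 = 54/6 = 9
te_H = (1 + 4·2 + 3)/6 = 12/6 = 2
te_I = (6 + 4·10 + 26)/6 = 72/6 = 12
te_J = (5 + 4·10 + 15)/6 = 60/6 = 10

Forward pass:
ES_A = 0; EF_A = 4
ES_B = 0; EF_B = 12
ES_C = 0; EF_C = 6
ES_D = 0; EF_D = 7
ES_E = max(EF_A=4, EF_D=7) = 7; EF_E = 7+14 = 21
ES_F = 12; EF_F = 12+3 = 15
ES_G = max(EF_C=6, EF_D=7) = 7; EF_G = 7+9 = 16
ES_H = 4; EF_H = 4+2 = 6
ES_I = 15; EF_I = 15+12 = 27
ES_J = max(EF_A=4, EF_E=21, EF_G=16, EF_H=6, EF_I=27) = 27; EF_J = 27+10 = 37
Expected project duration μ = 37 days. Critical path: B → F → I → J.

Backward pass:
LF_J = 37; LS_J = 37−10 = 27
LF_I = LS_J = 27; LS_I = 27−12 = 15
LF_H = LS_J = 27; LS_H = 27−2 = 25
LF_G = LS_J = 27; LS_G = 27−9 = 18
LF_F = LS_I = 15; LS_F = 15−3 = 12
LF_E = LS_J = 27; LS_E = 27−14 = 13
LF_D = min(LS_E=13, LS_G=18) = 13; LS_D = 13−7 = 6
LF_C = LS_G = 18; LS_C = 18−6 = 12
LF_B = LS_F = 12; LS_B = 12−12 = 0
LF_A = min(LS_E=13, LS_H=25, LS_J=27) = 13; LS_A = 13−4 = 9
Slack_A = LS_A − ES_A = 9 − 0 = 9

9 days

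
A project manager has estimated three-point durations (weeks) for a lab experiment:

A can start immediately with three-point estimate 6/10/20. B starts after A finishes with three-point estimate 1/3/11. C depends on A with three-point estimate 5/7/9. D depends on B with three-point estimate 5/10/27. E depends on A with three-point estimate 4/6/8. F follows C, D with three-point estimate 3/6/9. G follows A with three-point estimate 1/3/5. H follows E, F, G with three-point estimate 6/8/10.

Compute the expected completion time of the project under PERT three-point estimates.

41 weeks

te_A = (6 + 4·10 + 20)/6 = 66/6 = 11
te_B = (1 + 4·3 + 11)/6 = 24/6 = 4
te_C = (5 + 4·7 + 9)/6 = 42/6 = 7
te_D = (5 + 4·10 + 27)/6 = 72/6 = 12
te_E = (4 + 4·6 + 8)/6 = 36/6 = 6
te_F = (3 + 4·6 + 9)/6 = 36/6 = 6
te_G = (1 + 4·3 + 5)/6 = 18/6 = 3
te_H = (6 + 4·8 + 10)/6 = 48/6 = 8

Forward pass:
ES_A = 0; EF_A = 11
ES_B = 11; EF_B = 11+4 = 15
ES_C = 11; EF_C = 11+7 = 18
ES_D = 15; EF_D = 15+12 = 27
ES_E = 11; EF_E = 11+6 = 17
ES_F = max(EF_C=18, EF_D=27) = 27; EF_F = 27+6 = 33
ES_G = 11; EF_G = 11+3 = 14
ES_H = max(EF_E=17, EF_F=33, EF_G=14) = 33; EF_H = 33+8 = 41
Expected project duration μ = 41 weeks. Critical path: A → B → D → F → H.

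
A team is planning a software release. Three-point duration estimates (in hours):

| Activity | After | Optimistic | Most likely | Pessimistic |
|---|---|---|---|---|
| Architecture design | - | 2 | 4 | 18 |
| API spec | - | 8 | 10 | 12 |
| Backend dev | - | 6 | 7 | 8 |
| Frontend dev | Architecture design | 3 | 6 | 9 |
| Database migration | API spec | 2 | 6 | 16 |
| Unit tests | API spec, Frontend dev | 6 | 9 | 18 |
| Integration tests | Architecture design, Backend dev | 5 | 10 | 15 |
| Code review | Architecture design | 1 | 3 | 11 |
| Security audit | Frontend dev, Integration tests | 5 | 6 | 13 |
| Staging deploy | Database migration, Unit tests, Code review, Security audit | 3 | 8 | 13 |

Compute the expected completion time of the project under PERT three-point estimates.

32 hours

te_Architecture design = (2 + 4·4 + 18)/6 = 36/6 = 6
te_API spec = (8 + 4·10 + 12)/6 = 60/6 = 10
te_Backend dev = (6 + 4·7 + 8)/6 = 42/6 = 7
te_Frontend dev = (3 + 4·6 + 9)/6 = 36/6 = 6
te_Database migration = (2 + 4·6 + 16)/6 = 42/6 = 7
te_Unit tests = (6 + 4·9 + 18)/6 = 60/6 = 10
te_Integration tests = (5 + 4·10 + 15)/6 = 60/6 = 10
te_Code review = (1 + 4·3 + 11)/6 = 24/6 = 4
te_Security audit = (5 + 4·6 + 13)/6 = 42/6 = 7
te_Staging deploy = (3 + 4·8 + 13)/6 = 48/6 = 8

Forward pass:
ES_Architecture design = 0; EF_Architecture design = 6
ES_API spec = 0; EF_API spec = 10
ES_Backend dev = 0; EF_Backend dev = 7
ES_Frontend dev = 6; EF_Frontend dev = 6+6 = 12
ES_Database migration = 10; EF_Database migration = 10+7 = 17
ES_Unit tests = max(EF_API spec=10, EF_Frontend dev=12) = 12; EF_Unit tests = 12+10 = 22
ES_Integration tests = max(EF_Architecture design=6, EF_Backend dev=7) = 7; EF_Integration tests = 7+10 = 17
ES_Code review = 6; EF_Code review = 6+4 = 10
ES_Security audit = max(EF_Frontend dev=12, EF_Integration tests=17) = 17; EF_Security audit = 17+7 = 24
ES_Staging deploy = max(EF_Database migration=17, EF_Unit tests=22, EF_Code review=10, EF_Security audit=24) = 24; EF_Staging deploy = 24+8 = 32
Expected project duration μ = 32 hours. Critical path: Backend dev → Integration tests → Security audit → Staging deploy.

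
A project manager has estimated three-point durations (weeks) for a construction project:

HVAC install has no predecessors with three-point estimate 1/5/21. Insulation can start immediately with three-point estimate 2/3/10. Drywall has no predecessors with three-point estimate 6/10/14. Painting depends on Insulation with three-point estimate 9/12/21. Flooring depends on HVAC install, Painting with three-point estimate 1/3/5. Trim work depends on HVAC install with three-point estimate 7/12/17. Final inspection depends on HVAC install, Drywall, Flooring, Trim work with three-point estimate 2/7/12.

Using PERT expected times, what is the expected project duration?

te_HVAC install = (1 + 4·5 + 21)/6 = 42/6 = 7
te_Insulation = (2 + 4·3 + 10)/6 = 24/6 = 4
te_Drywall = (6 + 4·10 + 14)/6 = 60/6 = 10
te_Painting = (9 + 4·12 + 21)/6 = 78/6 = 13
te_Flooring = (1 + 4·3 + 5)/6 = 18/6 = 3
te_Trim work = (7 + 4·12 + 17)/6 = 72/6 = 12
te_Final inspection = (2 + 4·7 + 12)/6 = 42/6 = 7

Forward pass:
ES_HVAC install = 0; EF_HVAC install = 7
ES_Insulation = 0; EF_Insulation = 4
ES_Drywall = 0; EF_Drywall = 10
ES_Painting = 4; EF_Painting = 4+13 = 17
ES_Flooring = max(EF_HVAC install=7, EF_Painting=17) = 17; EF_Flooring = 17+3 = 20
ES_Trim work = 7; EF_Trim work = 7+12 = 19
ES_Final inspection = max(EF_HVAC install=7, EF_Drywall=10, EF_Flooring=20, EF_Trim work=19) = 20; EF_Final inspection = 20+7 = 27
Expected project duration μ = 27 weeks. Critical path: Insulation → Painting → Flooring → Final inspection.

27 weeks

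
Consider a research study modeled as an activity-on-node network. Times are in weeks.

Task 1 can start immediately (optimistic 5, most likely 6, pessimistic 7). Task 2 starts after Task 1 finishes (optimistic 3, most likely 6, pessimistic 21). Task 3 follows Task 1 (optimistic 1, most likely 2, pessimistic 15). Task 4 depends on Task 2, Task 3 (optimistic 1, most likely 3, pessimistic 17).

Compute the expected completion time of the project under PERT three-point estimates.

te_Task 1 = (5 + 4·6 + 7)/6 = 36/6 = 6
te_Task 2 = (3 + 4·6 + 21)/6 = 48/6 = 8
te_Task 3 = (1 + 4·2 + 15)/6 = 24/6 = 4
te_Task 4 = (1 + 4·3 + 17)/6 = 30/6 = 5

Forward pass:
ES_Task 1 = 0; EF_Task 1 = 6
ES_Task 2 = 6; EF_Task 2 = 6+8 = 14
ES_Task 3 = 6; EF_Task 3 = 6+4 = 10
ES_Task 4 = max(EF_Task 2=14, EF_Task 3=10) = 14; EF_Task 4 = 14+5 = 19
Expected project duration μ = 19 weeks. Critical path: Task 1 → Task 2 → Task 4.

19 weeks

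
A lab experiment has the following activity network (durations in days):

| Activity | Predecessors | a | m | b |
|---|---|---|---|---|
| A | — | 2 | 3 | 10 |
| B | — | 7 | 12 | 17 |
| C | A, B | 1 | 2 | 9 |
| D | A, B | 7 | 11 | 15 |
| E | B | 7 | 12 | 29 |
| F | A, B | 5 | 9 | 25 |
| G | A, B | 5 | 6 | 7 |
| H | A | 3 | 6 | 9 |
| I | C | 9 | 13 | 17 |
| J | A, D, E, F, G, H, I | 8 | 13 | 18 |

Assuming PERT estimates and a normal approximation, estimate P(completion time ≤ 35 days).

0.023

te_A = (2 + 4·3 + 10)/6 = 24/6 = 4; σ²_A = ((10−2)/6)² = 1.778
te_B = (7 + 4·12 + 17)/6 = 72/6 = 12; σ²_B = ((17−7)/6)² = 2.778
te_C = (1 + 4·2 + 9)/6 = 18/6 = 3; σ²_C = ((9−1)/6)² = 1.778
te_D = (7 + 4·11 + 15)/6 = 66/6 = 11; σ²_D = ((15−7)/6)² = 1.778
te_E = (7 + 4·12 + 29)/6 = 84/6 = 14; σ²_E = ((29−7)/6)² = 13.444
te_F = (5 + 4·9 + 25)/6 = 66/6 = 11; σ²_F = ((25−5)/6)² = 11.111
te_G = (5 + 4·6 + 7)/6 = 36/6 = 6; σ²_G = ((7−5)/6)² = 0.111
te_H = (3 + 4·6 + 9)/6 = 36/6 = 6; σ²_H = ((9−3)/6)² = 1.000
te_I = (9 + 4·13 + 17)/6 = 78/6 = 13; σ²_I = ((17−9)/6)² = 1.778
te_J = (8 + 4·13 + 18)/6 = 78/6 = 13; σ²_J = ((18−8)/6)² = 2.778

Forward pass:
ES_A = 0; EF_A = 4
ES_B = 0; EF_B = 12
ES_C = max(EF_A=4, EF_B=12) = 12; EF_C = 12+3 = 15
ES_D = max(EF_A=4, EF_B=12) = 12; EF_D = 12+11 = 23
ES_E = 12; EF_E = 12+14 = 26
ES_F = max(EF_A=4, EF_B=12) = 12; EF_F = 12+11 = 23
ES_G = max(EF_A=4, EF_B=12) = 12; EF_G = 12+6 = 18
ES_H = 4; EF_H = 4+6 = 10
ES_I = 15; EF_I = 15+13 = 28
ES_J = max(EF_A=4, EF_D=23, EF_E=26, EF_F=23, EF_G=18, EF_H=10, EF_I=28) = 28; EF_J = 28+13 = 41
Expected project duration μ = 41 days. Critical path: B → C → I → J.

Variance along critical path = 2.778 + 1.778 + 1.778 + 2.778 = 9.111; σ = √9.111 = 3.018 days.
Z = (35 − 41) / 3.018 = -1.988
P(T ≤ 35) = Φ(-1.988) ≈ 0.023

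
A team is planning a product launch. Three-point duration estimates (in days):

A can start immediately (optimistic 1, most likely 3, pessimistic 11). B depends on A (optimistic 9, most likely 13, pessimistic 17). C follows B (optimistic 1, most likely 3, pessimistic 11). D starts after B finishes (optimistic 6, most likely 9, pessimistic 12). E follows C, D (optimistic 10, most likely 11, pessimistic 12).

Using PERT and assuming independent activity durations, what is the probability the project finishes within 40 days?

0.896

te_A = (1 + 4·3 + 11)/6 = 24/6 = 4; σ²_A = ((11−1)/6)² = 2.778
te_B = (9 + 4·13 + 17)/6 = 78/6 = 13; σ²_B = ((17−9)/6)² = 1.778
te_C = (1 + 4·3 + 11)/6 = 24/6 = 4; σ²_C = ((11−1)/6)² = 2.778
te_D = (6 + 4·9 + 12)/6 = 54/6 = 9; σ²_D = ((12−6)/6)² = 1.000
te_E = (10 + 4·11 + 12)/6 = 66/6 = 11; σ²_E = ((12−10)/6)² = 0.111

Forward pass:
ES_A = 0; EF_A = 4
ES_B = 4; EF_B = 4+13 = 17
ES_C = 17; EF_C = 17+4 = 21
ES_D = 17; EF_D = 17+9 = 26
ES_E = max(EF_C=21, EF_D=26) = 26; EF_E = 26+11 = 37
Expected project duration μ = 37 days. Critical path: A → B → D → E.

Variance along critical path = 2.778 + 1.778 + 1.000 + 0.111 = 5.667; σ = √5.667 = 2.380 days.
Z = (40 − 37) / 2.380 = 1.260
P(T ≤ 40) = Φ(1.260) ≈ 0.896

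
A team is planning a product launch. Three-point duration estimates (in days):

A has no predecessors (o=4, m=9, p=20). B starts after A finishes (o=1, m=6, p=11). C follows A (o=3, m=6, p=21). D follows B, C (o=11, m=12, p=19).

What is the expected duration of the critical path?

31 days

te_A = (4 + 4·9 + 20)/6 = 60/6 = 10
te_B = (1 + 4·6 + 11)/6 = 36/6 = 6
te_C = (3 + 4·6 + 21)/6 = 48/6 = 8
te_D = (11 + 4·12 + 19)/6 = 78/6 = 13

Forward pass:
ES_A = 0; EF_A = 10
ES_B = 10; EF_B = 10+6 = 16
ES_C = 10; EF_C = 10+8 = 18
ES_D = max(EF_B=16, EF_C=18) = 18; EF_D = 18+13 = 31
Expected project duration μ = 31 days. Critical path: A → C → D.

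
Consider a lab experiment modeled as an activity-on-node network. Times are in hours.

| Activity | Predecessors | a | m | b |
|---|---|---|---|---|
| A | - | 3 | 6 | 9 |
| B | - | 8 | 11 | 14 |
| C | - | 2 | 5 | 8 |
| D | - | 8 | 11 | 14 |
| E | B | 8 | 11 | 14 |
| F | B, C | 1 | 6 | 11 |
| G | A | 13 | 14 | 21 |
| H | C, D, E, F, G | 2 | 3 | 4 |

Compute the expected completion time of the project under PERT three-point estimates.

te_A = (3 + 4·6 + 9)/6 = 36/6 = 6
te_B = (8 + 4·11 + 14)/6 = 66/6 = 11
te_C = (2 + 4·5 + 8)/6 = 30/6 = 5
te_D = (8 + 4·11 + 14)/6 = 66/6 = 11
te_E = (8 + 4·11 + 14)/6 = 66/6 = 11
te_F = (1 + 4·6 + 11)/6 = 36/6 = 6
te_G = (13 + 4·14 + 21)/6 = 90/6 = 15
te_H = (2 + 4·3 + 4)/6 = 18/6 = 3

Forward pass:
ES_A = 0; EF_A = 6
ES_B = 0; EF_B = 11
ES_C = 0; EF_C = 5
ES_D = 0; EF_D = 11
ES_E = 11; EF_E = 11+11 = 22
ES_F = max(EF_B=11, EF_C=5) = 11; EF_F = 11+6 = 17
ES_G = 6; EF_G = 6+15 = 21
ES_H = max(EF_C=5, EF_D=11, EF_E=22, EF_F=17, EF_G=21) = 22; EF_H = 22+3 = 25
Expected project duration μ = 25 hours. Critical path: B → E → H.

25 hours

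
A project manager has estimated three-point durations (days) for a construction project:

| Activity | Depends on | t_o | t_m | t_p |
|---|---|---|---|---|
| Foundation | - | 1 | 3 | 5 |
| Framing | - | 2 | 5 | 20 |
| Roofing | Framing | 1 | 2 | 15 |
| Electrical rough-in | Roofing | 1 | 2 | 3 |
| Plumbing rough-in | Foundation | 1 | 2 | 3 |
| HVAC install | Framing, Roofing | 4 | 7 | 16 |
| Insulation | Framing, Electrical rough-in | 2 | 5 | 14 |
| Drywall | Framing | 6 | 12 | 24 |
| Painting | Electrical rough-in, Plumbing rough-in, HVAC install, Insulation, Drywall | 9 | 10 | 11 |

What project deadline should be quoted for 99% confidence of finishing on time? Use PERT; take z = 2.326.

39.9 days

te_Foundation = (1 + 4·3 + 5)/6 = 18/6 = 3; σ²_Foundation = ((5−1)/6)² = 0.444
te_Framing = (2 + 4·5 + 20)/6 = 42/6 = 7; σ²_Framing = ((20−2)/6)² = 9.000
te_Roofing = (1 + 4·2 + 15)/6 = 24/6 = 4; σ²_Roofing = ((15−1)/6)² = 5.444
te_Electrical rough-in = (1 + 4·2 + 3)/6 = 12/6 = 2; σ²_Electrical rough-in = ((3−1)/6)² = 0.111
te_Plumbing rough-in = (1 + 4·2 + 3)/6 = 12/6 = 2; σ²_Plumbing rough-in = ((3−1)/6)² = 0.111
te_HVAC install = (4 + 4·7 + 16)/6 = 48/6 = 8; σ²_HVAC install = ((16−4)/6)² = 4.000
te_Insulation = (2 + 4·5 + 14)/6 = 36/6 = 6; σ²_Insulation = ((14−2)/6)² = 4.000
te_Drywall = (6 + 4·12 + 24)/6 = 78/6 = 13; σ²_Drywall = ((24−6)/6)² = 9.000
te_Painting = (9 + 4·10 + 11)/6 = 60/6 = 10; σ²_Painting = ((11−9)/6)² = 0.111

Forward pass:
ES_Foundation = 0; EF_Foundation = 3
ES_Framing = 0; EF_Framing = 7
ES_Roofing = 7; EF_Roofing = 7+4 = 11
ES_Electrical rough-in = 11; EF_Electrical rough-in = 11+2 = 13
ES_Plumbing rough-in = 3; EF_Plumbing rough-in = 3+2 = 5
ES_HVAC install = max(EF_Framing=7, EF_Roofing=11) = 11; EF_HVAC install = 11+8 = 19
ES_Insulation = max(EF_Framing=7, EF_Electrical rough-in=13) = 13; EF_Insulation = 13+6 = 19
ES_Drywall = 7; EF_Drywall = 7+13 = 20
ES_Painting = max(EF_Electrical rough-in=13, EF_Plumbing rough-in=5, EF_HVAC install=19, EF_Insulation=19, EF_Drywall=20) = 20; EF_Painting = 20+10 = 30
Expected project duration μ = 30 days. Critical path: Framing → Drywall → Painting.

Variance along critical path = 9.000 + 9.000 + 0.111 = 18.111; σ = 4.256 days.
D = μ + z·σ = 30 + 2.326·4.256 = 39.9 days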